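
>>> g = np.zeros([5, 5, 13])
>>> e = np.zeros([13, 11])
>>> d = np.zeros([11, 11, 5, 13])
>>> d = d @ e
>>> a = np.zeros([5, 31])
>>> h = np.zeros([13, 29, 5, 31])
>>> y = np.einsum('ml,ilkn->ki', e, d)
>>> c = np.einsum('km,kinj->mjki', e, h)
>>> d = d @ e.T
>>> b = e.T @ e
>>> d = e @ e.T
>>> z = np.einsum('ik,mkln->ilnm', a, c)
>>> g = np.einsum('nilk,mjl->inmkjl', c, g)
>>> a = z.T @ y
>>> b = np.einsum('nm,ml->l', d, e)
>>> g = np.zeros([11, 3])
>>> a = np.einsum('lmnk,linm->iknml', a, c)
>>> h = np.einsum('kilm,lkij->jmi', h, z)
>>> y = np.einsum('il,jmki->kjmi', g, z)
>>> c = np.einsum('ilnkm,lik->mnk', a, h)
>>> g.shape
(11, 3)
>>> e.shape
(13, 11)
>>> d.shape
(13, 13)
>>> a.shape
(31, 11, 13, 29, 11)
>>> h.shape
(11, 31, 29)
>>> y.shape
(29, 5, 13, 11)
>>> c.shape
(11, 13, 29)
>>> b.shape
(11,)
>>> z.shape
(5, 13, 29, 11)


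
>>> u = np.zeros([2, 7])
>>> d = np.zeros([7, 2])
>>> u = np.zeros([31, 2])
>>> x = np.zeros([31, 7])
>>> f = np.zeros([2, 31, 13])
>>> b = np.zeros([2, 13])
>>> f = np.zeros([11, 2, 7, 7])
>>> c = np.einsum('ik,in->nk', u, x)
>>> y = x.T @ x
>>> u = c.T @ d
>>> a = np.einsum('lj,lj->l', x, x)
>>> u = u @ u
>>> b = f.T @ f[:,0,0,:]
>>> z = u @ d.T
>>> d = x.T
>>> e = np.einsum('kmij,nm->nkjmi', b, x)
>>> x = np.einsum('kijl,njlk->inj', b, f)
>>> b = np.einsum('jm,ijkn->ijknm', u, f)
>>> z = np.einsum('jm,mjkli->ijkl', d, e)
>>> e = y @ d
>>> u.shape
(2, 2)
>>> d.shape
(7, 31)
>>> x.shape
(7, 11, 2)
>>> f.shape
(11, 2, 7, 7)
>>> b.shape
(11, 2, 7, 7, 2)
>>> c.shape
(7, 2)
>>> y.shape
(7, 7)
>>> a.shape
(31,)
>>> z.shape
(2, 7, 7, 7)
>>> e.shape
(7, 31)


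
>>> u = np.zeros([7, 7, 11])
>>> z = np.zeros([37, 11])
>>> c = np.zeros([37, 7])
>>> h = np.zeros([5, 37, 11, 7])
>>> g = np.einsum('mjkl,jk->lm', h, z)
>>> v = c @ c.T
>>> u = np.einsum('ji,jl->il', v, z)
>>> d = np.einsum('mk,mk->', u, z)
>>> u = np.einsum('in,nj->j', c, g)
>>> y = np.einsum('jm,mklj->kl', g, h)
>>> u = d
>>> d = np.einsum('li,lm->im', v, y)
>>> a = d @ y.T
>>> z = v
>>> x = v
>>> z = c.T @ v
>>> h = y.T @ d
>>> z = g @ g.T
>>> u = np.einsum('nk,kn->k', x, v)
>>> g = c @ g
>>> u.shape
(37,)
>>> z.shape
(7, 7)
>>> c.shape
(37, 7)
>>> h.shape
(11, 11)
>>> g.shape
(37, 5)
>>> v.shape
(37, 37)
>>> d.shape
(37, 11)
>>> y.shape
(37, 11)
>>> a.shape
(37, 37)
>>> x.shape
(37, 37)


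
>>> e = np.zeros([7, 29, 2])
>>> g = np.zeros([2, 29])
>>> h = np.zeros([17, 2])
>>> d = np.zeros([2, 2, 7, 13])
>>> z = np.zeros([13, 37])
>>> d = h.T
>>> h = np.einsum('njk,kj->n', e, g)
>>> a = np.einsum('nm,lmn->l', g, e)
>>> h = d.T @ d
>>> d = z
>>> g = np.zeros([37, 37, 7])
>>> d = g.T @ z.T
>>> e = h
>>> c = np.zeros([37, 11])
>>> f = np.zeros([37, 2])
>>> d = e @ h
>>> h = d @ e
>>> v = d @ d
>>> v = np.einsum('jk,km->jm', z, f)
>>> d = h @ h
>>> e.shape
(17, 17)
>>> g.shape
(37, 37, 7)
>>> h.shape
(17, 17)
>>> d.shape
(17, 17)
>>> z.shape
(13, 37)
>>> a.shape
(7,)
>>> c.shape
(37, 11)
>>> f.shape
(37, 2)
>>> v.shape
(13, 2)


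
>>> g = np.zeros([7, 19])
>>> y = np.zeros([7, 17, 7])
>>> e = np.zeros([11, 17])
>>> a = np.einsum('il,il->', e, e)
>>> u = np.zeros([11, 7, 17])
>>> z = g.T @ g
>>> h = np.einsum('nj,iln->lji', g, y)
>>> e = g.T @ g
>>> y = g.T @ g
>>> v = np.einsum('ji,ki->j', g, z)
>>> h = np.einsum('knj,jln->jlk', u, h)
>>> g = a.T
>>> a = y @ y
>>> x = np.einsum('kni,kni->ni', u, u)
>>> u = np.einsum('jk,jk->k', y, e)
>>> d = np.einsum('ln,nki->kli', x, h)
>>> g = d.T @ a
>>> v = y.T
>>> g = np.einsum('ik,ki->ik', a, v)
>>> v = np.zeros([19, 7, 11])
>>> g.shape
(19, 19)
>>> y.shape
(19, 19)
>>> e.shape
(19, 19)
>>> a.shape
(19, 19)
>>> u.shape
(19,)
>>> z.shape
(19, 19)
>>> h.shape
(17, 19, 11)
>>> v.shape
(19, 7, 11)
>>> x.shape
(7, 17)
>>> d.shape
(19, 7, 11)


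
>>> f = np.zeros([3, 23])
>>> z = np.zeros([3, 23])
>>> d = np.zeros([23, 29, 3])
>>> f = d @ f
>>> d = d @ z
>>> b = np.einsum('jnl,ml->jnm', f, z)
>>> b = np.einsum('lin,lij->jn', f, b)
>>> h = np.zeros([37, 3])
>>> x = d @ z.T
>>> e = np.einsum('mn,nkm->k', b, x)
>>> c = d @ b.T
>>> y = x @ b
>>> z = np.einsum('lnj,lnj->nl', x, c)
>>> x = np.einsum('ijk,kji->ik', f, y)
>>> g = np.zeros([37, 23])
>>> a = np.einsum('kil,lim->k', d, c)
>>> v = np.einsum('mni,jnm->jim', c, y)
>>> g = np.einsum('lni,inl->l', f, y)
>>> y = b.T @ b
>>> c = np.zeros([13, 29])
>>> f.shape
(23, 29, 23)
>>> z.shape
(29, 23)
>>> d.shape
(23, 29, 23)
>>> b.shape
(3, 23)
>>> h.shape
(37, 3)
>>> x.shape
(23, 23)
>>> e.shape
(29,)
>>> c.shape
(13, 29)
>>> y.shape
(23, 23)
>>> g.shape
(23,)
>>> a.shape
(23,)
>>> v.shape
(23, 3, 23)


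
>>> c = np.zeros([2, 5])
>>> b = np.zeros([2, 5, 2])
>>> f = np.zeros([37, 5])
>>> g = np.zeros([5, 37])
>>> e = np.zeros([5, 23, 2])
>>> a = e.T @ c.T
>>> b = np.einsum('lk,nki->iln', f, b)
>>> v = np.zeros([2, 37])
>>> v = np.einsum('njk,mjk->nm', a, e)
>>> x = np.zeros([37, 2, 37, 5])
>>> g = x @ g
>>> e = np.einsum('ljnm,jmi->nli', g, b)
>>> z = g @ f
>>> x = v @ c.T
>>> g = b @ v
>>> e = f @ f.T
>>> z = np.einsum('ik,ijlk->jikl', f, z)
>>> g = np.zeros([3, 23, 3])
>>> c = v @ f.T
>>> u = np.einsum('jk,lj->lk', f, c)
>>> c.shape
(2, 37)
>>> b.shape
(2, 37, 2)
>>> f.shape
(37, 5)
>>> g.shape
(3, 23, 3)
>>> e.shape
(37, 37)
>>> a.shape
(2, 23, 2)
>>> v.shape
(2, 5)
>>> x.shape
(2, 2)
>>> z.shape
(2, 37, 5, 37)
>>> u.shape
(2, 5)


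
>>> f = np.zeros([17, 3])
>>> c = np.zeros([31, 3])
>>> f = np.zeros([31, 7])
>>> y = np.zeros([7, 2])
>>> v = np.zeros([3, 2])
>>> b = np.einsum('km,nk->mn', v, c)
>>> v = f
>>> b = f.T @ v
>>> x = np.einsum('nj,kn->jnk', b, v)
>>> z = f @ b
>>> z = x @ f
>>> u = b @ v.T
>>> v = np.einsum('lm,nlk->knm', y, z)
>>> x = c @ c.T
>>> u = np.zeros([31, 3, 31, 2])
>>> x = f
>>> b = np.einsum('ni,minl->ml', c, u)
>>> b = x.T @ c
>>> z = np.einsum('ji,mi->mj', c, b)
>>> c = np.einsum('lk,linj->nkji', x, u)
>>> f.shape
(31, 7)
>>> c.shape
(31, 7, 2, 3)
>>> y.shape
(7, 2)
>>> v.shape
(7, 7, 2)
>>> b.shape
(7, 3)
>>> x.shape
(31, 7)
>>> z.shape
(7, 31)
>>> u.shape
(31, 3, 31, 2)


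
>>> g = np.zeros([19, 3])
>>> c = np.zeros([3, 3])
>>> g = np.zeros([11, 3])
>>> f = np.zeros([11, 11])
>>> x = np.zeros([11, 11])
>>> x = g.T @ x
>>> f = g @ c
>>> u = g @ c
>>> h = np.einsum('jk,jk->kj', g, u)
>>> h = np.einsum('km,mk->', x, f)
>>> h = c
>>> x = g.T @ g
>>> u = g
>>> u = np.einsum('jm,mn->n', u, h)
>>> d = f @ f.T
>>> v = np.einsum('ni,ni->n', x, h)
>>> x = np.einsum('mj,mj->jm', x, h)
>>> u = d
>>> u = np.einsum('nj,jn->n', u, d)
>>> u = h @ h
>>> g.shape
(11, 3)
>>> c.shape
(3, 3)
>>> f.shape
(11, 3)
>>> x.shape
(3, 3)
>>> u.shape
(3, 3)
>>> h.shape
(3, 3)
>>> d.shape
(11, 11)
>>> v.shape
(3,)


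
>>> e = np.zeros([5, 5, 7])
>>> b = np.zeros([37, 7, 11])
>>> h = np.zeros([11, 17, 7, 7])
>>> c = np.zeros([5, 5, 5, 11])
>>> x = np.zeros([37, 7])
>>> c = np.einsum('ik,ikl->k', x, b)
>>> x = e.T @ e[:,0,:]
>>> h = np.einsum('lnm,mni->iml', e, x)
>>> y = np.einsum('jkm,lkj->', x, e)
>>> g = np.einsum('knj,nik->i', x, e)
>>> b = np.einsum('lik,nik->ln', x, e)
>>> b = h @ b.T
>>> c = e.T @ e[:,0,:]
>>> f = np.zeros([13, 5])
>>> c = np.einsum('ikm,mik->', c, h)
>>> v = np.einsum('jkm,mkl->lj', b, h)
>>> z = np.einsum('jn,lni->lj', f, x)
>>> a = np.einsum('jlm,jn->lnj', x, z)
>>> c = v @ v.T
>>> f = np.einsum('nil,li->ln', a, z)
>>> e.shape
(5, 5, 7)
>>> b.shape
(7, 7, 7)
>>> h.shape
(7, 7, 5)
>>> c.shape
(5, 5)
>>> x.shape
(7, 5, 7)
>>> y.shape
()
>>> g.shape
(5,)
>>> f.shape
(7, 5)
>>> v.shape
(5, 7)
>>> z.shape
(7, 13)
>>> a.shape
(5, 13, 7)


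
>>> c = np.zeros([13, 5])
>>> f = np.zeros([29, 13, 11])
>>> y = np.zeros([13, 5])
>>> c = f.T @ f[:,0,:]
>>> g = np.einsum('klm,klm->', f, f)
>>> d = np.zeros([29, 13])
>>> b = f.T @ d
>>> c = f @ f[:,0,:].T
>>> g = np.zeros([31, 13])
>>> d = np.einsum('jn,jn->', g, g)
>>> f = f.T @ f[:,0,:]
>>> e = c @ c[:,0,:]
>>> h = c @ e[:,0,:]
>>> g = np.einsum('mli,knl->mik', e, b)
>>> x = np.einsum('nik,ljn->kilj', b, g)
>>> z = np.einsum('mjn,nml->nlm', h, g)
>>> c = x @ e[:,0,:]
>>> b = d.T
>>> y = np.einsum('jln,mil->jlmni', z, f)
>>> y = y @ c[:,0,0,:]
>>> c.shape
(13, 13, 29, 29)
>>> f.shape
(11, 13, 11)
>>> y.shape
(29, 11, 11, 29, 29)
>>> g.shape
(29, 29, 11)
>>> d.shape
()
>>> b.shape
()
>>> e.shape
(29, 13, 29)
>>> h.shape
(29, 13, 29)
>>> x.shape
(13, 13, 29, 29)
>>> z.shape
(29, 11, 29)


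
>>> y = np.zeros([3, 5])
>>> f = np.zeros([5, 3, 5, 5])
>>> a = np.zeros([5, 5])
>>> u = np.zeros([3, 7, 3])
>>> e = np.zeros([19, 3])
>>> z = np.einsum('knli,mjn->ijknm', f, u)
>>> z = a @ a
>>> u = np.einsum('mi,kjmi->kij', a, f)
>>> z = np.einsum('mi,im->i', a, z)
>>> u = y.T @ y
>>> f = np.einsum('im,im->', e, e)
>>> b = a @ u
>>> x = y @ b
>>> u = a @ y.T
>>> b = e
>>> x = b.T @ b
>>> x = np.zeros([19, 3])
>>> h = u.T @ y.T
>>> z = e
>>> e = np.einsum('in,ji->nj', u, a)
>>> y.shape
(3, 5)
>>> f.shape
()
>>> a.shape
(5, 5)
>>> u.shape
(5, 3)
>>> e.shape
(3, 5)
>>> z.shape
(19, 3)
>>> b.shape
(19, 3)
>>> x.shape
(19, 3)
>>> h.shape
(3, 3)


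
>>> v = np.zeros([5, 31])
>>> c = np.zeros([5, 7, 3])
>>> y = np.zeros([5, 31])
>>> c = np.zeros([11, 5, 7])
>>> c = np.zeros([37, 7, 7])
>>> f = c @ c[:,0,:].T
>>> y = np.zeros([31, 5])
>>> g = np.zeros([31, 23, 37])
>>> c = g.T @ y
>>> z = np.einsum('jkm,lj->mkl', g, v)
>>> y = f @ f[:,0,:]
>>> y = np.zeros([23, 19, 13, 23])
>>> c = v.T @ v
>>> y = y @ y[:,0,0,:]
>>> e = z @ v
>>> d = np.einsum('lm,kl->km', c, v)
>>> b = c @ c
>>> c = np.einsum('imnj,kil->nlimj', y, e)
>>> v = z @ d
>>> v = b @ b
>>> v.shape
(31, 31)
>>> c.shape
(13, 31, 23, 19, 23)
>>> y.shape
(23, 19, 13, 23)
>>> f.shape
(37, 7, 37)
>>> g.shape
(31, 23, 37)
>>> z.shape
(37, 23, 5)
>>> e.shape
(37, 23, 31)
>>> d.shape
(5, 31)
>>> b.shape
(31, 31)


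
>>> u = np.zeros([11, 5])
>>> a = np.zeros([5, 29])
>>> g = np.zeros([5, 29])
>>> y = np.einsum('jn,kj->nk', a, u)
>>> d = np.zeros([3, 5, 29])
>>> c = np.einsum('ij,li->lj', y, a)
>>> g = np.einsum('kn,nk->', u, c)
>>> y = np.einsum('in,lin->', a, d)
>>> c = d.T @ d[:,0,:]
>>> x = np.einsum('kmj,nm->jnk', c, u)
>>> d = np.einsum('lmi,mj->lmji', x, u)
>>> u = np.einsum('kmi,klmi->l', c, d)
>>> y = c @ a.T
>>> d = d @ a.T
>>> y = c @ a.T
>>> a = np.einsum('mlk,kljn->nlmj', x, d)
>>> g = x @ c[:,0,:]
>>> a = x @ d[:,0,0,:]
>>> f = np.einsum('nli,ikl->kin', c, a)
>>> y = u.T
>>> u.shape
(11,)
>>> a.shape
(29, 11, 5)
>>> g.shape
(29, 11, 29)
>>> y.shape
(11,)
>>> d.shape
(29, 11, 5, 5)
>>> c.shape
(29, 5, 29)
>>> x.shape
(29, 11, 29)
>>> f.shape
(11, 29, 29)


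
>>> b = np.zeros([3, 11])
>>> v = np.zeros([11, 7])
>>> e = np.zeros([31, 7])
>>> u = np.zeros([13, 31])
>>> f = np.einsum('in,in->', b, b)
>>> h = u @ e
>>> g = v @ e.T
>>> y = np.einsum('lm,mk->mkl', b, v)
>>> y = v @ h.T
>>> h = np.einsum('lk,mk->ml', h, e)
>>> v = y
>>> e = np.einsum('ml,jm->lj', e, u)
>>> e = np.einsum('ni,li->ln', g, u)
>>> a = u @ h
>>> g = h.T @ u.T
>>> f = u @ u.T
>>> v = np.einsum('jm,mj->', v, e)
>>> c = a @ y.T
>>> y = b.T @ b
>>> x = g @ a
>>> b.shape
(3, 11)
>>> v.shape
()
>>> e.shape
(13, 11)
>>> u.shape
(13, 31)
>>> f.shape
(13, 13)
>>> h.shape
(31, 13)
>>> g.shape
(13, 13)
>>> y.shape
(11, 11)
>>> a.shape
(13, 13)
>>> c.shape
(13, 11)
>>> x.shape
(13, 13)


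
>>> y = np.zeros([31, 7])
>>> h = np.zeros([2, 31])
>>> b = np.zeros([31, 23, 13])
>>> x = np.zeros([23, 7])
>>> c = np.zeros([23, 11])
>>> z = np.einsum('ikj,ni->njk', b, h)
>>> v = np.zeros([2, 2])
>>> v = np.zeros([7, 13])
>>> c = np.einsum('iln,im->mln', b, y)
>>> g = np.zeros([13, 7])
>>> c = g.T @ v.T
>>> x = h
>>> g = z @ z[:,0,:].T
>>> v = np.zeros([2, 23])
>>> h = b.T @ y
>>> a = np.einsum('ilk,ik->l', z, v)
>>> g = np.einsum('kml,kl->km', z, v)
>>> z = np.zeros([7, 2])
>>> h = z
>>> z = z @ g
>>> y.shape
(31, 7)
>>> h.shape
(7, 2)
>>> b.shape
(31, 23, 13)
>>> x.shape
(2, 31)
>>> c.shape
(7, 7)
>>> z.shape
(7, 13)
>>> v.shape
(2, 23)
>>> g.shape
(2, 13)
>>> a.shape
(13,)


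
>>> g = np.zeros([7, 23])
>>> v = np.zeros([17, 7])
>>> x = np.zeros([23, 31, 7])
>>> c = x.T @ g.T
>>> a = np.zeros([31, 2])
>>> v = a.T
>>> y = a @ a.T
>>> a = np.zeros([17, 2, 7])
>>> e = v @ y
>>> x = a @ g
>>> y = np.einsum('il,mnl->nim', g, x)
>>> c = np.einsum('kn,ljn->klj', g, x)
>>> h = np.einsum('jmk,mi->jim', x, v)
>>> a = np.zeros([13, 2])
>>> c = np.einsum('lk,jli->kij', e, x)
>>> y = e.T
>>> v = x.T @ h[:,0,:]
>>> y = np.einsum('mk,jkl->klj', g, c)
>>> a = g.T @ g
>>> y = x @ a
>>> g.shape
(7, 23)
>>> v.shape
(23, 2, 2)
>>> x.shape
(17, 2, 23)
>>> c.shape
(31, 23, 17)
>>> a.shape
(23, 23)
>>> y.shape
(17, 2, 23)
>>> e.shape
(2, 31)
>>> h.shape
(17, 31, 2)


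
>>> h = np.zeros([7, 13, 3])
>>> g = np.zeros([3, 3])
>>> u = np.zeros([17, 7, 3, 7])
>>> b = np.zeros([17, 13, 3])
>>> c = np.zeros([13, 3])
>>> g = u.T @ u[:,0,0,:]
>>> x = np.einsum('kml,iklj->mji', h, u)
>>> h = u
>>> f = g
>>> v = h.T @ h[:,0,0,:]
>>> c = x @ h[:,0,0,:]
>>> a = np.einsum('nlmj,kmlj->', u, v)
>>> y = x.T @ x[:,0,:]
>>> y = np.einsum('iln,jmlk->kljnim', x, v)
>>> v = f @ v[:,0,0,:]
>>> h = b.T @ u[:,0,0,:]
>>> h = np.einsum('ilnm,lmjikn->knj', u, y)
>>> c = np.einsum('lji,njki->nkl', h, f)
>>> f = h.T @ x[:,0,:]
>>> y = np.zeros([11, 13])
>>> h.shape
(13, 3, 7)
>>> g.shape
(7, 3, 7, 7)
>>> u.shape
(17, 7, 3, 7)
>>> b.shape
(17, 13, 3)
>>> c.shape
(7, 7, 13)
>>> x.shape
(13, 7, 17)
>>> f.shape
(7, 3, 17)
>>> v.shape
(7, 3, 7, 7)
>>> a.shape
()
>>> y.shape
(11, 13)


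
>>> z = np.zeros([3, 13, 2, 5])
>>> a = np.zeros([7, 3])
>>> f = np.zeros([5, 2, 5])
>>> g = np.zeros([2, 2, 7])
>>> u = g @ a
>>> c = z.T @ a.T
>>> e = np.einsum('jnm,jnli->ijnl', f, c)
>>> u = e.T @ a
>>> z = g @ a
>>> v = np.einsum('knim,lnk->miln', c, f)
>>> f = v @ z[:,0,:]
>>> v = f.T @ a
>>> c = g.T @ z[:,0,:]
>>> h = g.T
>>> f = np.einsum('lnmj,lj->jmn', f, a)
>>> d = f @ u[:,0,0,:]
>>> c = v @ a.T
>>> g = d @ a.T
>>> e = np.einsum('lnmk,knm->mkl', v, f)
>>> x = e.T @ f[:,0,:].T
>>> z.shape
(2, 2, 3)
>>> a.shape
(7, 3)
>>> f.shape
(3, 5, 13)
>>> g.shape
(3, 5, 7)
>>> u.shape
(13, 2, 5, 3)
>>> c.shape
(3, 5, 13, 7)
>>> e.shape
(13, 3, 3)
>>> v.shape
(3, 5, 13, 3)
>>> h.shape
(7, 2, 2)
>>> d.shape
(3, 5, 3)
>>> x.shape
(3, 3, 3)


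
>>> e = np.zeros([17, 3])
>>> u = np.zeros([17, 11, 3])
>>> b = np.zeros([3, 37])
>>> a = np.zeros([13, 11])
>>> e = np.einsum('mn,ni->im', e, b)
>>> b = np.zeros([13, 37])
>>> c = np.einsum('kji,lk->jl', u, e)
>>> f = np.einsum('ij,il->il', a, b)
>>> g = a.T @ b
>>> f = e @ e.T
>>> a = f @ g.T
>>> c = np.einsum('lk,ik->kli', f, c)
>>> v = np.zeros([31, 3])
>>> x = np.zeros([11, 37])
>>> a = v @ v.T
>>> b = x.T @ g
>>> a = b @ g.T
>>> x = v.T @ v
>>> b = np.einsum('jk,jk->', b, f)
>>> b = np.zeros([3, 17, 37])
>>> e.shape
(37, 17)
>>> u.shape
(17, 11, 3)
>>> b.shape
(3, 17, 37)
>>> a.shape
(37, 11)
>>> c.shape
(37, 37, 11)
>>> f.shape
(37, 37)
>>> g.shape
(11, 37)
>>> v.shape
(31, 3)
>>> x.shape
(3, 3)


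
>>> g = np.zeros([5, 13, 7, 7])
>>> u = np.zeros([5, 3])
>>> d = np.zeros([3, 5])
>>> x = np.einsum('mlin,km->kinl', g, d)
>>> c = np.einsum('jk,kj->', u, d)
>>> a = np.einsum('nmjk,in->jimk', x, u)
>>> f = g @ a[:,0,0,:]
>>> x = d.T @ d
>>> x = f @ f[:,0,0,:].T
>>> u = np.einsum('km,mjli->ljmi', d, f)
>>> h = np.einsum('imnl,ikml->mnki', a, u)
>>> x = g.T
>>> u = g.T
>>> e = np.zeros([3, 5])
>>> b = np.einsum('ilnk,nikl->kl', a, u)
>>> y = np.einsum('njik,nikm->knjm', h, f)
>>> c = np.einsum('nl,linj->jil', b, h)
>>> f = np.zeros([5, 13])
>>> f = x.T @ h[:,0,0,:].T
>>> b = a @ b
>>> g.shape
(5, 13, 7, 7)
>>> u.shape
(7, 7, 13, 5)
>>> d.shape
(3, 5)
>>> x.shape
(7, 7, 13, 5)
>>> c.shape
(7, 7, 5)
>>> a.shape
(7, 5, 7, 13)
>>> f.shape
(5, 13, 7, 5)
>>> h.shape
(5, 7, 13, 7)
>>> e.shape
(3, 5)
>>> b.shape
(7, 5, 7, 5)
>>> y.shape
(7, 5, 7, 13)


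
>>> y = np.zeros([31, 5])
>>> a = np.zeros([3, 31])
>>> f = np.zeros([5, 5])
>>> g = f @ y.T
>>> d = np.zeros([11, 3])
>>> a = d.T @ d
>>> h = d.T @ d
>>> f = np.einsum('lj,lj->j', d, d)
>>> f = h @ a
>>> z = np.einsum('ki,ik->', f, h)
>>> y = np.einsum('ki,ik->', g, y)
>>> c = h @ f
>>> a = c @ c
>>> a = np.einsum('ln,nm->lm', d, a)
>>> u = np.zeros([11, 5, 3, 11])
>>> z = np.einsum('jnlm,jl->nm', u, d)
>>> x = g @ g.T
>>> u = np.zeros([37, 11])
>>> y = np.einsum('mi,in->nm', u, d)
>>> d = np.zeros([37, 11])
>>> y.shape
(3, 37)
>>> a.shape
(11, 3)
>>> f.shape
(3, 3)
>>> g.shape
(5, 31)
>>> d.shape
(37, 11)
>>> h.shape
(3, 3)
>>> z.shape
(5, 11)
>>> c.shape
(3, 3)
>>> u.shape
(37, 11)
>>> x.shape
(5, 5)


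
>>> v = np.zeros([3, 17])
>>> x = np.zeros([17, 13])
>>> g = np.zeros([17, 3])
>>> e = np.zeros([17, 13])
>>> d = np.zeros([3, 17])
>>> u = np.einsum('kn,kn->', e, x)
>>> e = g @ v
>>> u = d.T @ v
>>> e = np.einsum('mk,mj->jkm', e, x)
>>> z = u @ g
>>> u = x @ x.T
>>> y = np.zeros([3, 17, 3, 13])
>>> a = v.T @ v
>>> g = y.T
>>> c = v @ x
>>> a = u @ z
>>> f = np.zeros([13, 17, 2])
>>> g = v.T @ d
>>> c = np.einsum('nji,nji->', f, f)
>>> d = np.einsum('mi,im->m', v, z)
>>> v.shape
(3, 17)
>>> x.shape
(17, 13)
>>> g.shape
(17, 17)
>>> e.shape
(13, 17, 17)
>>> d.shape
(3,)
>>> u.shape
(17, 17)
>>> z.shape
(17, 3)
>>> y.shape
(3, 17, 3, 13)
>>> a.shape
(17, 3)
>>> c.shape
()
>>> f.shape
(13, 17, 2)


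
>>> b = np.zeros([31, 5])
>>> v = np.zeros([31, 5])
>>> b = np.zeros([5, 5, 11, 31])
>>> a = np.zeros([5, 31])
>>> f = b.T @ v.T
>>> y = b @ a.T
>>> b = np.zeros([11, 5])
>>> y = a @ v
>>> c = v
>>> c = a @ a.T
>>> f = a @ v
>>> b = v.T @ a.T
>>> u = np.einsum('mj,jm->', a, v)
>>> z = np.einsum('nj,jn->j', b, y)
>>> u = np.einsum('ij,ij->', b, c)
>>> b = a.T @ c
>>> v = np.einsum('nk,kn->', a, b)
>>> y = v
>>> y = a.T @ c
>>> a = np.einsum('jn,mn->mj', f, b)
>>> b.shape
(31, 5)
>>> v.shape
()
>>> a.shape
(31, 5)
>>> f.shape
(5, 5)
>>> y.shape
(31, 5)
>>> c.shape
(5, 5)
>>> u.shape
()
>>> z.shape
(5,)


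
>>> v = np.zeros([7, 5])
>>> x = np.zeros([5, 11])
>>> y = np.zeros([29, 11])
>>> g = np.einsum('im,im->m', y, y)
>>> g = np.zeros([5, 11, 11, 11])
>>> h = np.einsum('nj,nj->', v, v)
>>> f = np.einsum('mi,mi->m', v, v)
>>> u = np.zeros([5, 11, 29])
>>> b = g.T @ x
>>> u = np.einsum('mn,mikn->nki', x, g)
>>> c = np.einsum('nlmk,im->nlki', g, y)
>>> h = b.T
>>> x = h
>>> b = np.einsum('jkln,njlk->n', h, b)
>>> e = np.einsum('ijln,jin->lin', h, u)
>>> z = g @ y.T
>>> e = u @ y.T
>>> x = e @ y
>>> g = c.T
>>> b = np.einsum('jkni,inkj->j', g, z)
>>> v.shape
(7, 5)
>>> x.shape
(11, 11, 11)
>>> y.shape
(29, 11)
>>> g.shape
(29, 11, 11, 5)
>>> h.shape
(11, 11, 11, 11)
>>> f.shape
(7,)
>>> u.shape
(11, 11, 11)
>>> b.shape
(29,)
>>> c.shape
(5, 11, 11, 29)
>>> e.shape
(11, 11, 29)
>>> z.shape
(5, 11, 11, 29)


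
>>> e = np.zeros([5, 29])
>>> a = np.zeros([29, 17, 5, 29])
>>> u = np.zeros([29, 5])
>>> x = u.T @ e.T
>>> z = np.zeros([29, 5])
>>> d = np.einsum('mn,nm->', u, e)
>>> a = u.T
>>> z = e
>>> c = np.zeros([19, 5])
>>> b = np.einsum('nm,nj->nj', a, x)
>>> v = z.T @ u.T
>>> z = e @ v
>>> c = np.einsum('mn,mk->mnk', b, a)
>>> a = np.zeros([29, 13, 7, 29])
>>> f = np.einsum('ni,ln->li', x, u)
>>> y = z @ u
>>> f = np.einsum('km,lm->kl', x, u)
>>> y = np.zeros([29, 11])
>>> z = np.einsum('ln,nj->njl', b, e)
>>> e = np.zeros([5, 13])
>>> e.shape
(5, 13)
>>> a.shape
(29, 13, 7, 29)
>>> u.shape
(29, 5)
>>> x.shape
(5, 5)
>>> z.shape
(5, 29, 5)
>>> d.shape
()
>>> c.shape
(5, 5, 29)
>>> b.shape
(5, 5)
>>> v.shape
(29, 29)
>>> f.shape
(5, 29)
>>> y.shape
(29, 11)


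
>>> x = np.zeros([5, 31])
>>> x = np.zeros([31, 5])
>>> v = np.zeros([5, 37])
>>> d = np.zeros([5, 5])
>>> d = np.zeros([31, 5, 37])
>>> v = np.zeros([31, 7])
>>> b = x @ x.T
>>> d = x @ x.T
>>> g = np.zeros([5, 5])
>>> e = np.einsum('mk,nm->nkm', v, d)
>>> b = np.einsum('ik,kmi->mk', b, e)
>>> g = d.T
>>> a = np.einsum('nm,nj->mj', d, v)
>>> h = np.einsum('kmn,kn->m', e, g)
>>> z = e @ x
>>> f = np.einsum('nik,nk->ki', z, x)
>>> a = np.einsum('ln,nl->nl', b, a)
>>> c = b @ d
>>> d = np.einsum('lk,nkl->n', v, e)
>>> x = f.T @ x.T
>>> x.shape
(7, 31)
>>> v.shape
(31, 7)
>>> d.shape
(31,)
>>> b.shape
(7, 31)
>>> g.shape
(31, 31)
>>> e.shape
(31, 7, 31)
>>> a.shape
(31, 7)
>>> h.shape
(7,)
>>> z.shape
(31, 7, 5)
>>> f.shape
(5, 7)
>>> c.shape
(7, 31)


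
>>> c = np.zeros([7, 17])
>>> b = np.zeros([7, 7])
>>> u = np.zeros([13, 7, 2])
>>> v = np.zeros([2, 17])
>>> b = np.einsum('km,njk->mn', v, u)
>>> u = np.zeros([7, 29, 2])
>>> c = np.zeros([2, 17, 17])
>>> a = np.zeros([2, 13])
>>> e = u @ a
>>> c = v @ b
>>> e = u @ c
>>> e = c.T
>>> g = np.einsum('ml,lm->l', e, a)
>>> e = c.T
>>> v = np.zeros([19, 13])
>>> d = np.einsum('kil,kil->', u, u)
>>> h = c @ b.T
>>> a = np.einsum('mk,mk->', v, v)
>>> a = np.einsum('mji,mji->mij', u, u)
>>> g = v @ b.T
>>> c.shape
(2, 13)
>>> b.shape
(17, 13)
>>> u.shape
(7, 29, 2)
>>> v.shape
(19, 13)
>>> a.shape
(7, 2, 29)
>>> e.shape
(13, 2)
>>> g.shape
(19, 17)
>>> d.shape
()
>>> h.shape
(2, 17)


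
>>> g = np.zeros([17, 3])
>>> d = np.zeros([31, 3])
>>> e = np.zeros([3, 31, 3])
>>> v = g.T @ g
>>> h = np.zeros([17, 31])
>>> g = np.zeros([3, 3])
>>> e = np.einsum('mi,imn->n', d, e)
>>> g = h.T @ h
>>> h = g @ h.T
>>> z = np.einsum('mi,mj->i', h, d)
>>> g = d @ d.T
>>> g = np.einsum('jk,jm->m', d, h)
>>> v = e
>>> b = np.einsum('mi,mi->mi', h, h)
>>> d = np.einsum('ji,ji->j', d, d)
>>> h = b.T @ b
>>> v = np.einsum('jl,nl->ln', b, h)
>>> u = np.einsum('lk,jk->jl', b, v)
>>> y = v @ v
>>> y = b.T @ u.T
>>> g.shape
(17,)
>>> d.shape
(31,)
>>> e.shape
(3,)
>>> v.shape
(17, 17)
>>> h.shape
(17, 17)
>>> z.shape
(17,)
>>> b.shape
(31, 17)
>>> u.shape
(17, 31)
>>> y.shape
(17, 17)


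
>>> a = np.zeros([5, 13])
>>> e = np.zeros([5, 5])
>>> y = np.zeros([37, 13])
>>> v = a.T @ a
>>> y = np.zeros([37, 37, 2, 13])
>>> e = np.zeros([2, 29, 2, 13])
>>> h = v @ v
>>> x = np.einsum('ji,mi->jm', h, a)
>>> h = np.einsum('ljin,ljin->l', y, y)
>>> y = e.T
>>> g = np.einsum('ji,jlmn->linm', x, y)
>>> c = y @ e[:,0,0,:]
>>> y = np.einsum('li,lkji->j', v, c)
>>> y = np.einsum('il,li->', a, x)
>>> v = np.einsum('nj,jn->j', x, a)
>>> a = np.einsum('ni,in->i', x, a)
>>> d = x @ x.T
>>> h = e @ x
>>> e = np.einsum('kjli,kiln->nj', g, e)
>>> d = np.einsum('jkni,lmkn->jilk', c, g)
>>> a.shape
(5,)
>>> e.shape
(13, 5)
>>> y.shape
()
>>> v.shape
(5,)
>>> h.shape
(2, 29, 2, 5)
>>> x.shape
(13, 5)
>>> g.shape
(2, 5, 2, 29)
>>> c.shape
(13, 2, 29, 13)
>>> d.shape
(13, 13, 2, 2)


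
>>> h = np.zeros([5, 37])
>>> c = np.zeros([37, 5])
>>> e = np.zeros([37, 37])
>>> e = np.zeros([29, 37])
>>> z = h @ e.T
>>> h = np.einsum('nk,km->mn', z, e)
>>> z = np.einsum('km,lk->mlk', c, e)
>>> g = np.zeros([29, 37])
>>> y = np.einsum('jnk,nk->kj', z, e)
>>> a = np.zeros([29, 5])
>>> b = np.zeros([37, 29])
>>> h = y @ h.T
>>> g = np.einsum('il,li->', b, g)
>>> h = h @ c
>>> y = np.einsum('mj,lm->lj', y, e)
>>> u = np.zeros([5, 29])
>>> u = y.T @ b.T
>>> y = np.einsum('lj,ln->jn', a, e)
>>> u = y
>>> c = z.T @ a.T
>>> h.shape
(37, 5)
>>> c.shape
(37, 29, 29)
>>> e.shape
(29, 37)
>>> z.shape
(5, 29, 37)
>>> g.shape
()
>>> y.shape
(5, 37)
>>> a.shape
(29, 5)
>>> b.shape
(37, 29)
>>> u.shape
(5, 37)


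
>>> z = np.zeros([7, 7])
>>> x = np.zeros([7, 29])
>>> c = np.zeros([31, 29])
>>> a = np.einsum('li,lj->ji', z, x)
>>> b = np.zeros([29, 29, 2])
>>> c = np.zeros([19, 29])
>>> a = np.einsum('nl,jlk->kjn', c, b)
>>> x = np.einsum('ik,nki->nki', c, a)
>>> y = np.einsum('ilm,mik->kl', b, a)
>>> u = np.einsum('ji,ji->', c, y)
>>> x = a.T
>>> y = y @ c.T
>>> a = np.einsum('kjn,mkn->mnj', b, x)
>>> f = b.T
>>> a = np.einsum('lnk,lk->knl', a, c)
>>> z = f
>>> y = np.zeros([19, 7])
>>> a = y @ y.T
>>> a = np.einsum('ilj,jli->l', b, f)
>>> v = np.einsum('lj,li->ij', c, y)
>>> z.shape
(2, 29, 29)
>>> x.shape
(19, 29, 2)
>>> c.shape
(19, 29)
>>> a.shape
(29,)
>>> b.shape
(29, 29, 2)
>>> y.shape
(19, 7)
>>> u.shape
()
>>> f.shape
(2, 29, 29)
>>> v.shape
(7, 29)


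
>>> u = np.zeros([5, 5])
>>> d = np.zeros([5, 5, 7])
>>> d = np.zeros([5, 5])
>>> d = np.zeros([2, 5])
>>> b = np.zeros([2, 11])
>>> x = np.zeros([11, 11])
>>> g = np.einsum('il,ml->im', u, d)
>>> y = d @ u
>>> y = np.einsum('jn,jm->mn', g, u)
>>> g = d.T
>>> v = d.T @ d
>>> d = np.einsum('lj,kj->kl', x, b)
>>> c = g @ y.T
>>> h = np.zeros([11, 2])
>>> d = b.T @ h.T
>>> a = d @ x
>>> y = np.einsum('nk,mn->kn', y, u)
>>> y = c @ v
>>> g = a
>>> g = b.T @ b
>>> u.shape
(5, 5)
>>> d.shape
(11, 11)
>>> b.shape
(2, 11)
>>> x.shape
(11, 11)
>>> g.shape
(11, 11)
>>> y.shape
(5, 5)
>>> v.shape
(5, 5)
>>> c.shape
(5, 5)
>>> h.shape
(11, 2)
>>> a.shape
(11, 11)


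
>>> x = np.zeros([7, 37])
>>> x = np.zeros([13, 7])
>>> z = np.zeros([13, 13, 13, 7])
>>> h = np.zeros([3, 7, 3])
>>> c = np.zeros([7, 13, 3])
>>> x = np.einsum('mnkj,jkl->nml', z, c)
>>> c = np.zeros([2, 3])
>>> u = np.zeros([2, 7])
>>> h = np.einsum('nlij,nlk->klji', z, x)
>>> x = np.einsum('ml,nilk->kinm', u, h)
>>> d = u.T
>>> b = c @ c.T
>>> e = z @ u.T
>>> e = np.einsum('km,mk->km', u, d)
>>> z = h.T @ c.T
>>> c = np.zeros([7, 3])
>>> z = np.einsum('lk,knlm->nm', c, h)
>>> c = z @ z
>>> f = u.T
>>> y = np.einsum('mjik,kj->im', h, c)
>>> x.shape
(13, 13, 3, 2)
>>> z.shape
(13, 13)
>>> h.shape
(3, 13, 7, 13)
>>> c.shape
(13, 13)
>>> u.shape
(2, 7)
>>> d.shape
(7, 2)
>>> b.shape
(2, 2)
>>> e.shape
(2, 7)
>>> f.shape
(7, 2)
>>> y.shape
(7, 3)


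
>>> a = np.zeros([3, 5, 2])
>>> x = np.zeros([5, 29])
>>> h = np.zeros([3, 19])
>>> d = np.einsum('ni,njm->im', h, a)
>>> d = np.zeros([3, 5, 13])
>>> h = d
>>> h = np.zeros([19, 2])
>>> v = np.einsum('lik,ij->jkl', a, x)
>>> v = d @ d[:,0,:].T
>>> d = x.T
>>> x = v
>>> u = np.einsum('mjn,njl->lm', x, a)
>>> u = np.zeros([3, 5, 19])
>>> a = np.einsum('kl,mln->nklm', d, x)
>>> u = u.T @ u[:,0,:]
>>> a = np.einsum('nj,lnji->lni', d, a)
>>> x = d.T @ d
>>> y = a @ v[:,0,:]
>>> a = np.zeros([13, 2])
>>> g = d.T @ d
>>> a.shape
(13, 2)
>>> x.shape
(5, 5)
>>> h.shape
(19, 2)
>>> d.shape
(29, 5)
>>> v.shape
(3, 5, 3)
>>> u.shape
(19, 5, 19)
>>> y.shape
(3, 29, 3)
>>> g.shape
(5, 5)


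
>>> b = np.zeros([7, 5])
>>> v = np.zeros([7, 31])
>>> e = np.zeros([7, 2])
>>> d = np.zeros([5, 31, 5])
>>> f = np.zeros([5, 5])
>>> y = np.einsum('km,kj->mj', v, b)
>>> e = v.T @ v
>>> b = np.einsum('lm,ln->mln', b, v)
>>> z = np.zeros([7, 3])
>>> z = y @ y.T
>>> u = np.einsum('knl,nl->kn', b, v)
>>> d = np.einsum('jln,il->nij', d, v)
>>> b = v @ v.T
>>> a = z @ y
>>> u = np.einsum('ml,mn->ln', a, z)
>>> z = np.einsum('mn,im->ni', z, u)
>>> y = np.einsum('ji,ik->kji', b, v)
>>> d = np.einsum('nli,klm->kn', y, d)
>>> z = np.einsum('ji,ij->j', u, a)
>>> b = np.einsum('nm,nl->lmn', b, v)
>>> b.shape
(31, 7, 7)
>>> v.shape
(7, 31)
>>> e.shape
(31, 31)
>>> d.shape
(5, 31)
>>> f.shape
(5, 5)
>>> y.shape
(31, 7, 7)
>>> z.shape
(5,)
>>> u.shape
(5, 31)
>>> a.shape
(31, 5)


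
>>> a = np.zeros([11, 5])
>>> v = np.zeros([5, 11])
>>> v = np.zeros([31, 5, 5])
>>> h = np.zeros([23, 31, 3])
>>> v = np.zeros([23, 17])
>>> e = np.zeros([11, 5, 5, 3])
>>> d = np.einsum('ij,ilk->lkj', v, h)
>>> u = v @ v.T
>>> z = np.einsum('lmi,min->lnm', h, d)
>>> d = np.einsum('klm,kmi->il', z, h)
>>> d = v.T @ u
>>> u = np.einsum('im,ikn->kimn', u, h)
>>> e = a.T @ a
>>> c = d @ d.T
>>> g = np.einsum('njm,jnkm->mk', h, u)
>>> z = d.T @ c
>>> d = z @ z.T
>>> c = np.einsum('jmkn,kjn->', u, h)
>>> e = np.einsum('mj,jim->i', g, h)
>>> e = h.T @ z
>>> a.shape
(11, 5)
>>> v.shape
(23, 17)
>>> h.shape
(23, 31, 3)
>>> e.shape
(3, 31, 17)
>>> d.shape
(23, 23)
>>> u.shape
(31, 23, 23, 3)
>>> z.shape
(23, 17)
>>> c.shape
()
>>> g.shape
(3, 23)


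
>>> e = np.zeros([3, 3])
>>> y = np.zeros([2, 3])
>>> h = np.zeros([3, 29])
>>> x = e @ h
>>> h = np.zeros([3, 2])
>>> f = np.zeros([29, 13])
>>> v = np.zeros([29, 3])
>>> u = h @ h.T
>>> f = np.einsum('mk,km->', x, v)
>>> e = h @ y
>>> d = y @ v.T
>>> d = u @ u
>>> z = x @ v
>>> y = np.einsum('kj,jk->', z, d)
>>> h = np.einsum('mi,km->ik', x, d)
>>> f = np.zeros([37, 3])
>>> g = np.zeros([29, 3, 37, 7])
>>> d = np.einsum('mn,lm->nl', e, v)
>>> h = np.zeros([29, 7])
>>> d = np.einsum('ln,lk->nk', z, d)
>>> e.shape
(3, 3)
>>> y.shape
()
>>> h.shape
(29, 7)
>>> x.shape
(3, 29)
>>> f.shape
(37, 3)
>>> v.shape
(29, 3)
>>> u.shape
(3, 3)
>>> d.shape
(3, 29)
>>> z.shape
(3, 3)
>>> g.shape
(29, 3, 37, 7)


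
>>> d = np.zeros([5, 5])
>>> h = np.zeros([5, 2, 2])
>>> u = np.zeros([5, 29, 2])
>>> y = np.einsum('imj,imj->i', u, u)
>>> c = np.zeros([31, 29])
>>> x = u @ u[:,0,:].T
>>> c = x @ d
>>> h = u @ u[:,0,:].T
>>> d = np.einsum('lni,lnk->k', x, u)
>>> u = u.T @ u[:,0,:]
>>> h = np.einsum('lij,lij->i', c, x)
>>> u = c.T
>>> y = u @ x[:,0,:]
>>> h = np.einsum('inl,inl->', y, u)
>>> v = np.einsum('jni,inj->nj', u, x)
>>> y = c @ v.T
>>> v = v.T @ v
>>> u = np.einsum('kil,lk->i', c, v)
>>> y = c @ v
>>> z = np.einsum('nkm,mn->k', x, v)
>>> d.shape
(2,)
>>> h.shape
()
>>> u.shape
(29,)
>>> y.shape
(5, 29, 5)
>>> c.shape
(5, 29, 5)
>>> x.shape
(5, 29, 5)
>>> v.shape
(5, 5)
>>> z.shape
(29,)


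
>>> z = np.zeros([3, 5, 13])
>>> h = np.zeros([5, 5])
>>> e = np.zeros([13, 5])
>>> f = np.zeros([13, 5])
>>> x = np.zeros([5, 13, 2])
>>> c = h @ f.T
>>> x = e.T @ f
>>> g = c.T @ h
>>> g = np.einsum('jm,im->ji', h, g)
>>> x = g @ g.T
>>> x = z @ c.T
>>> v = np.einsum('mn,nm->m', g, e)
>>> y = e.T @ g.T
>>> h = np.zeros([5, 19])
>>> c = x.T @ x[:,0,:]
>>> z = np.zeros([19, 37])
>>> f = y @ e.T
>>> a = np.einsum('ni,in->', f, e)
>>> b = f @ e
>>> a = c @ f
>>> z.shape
(19, 37)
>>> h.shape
(5, 19)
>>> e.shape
(13, 5)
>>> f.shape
(5, 13)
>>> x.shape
(3, 5, 5)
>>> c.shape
(5, 5, 5)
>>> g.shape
(5, 13)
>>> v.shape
(5,)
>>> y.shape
(5, 5)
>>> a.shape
(5, 5, 13)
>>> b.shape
(5, 5)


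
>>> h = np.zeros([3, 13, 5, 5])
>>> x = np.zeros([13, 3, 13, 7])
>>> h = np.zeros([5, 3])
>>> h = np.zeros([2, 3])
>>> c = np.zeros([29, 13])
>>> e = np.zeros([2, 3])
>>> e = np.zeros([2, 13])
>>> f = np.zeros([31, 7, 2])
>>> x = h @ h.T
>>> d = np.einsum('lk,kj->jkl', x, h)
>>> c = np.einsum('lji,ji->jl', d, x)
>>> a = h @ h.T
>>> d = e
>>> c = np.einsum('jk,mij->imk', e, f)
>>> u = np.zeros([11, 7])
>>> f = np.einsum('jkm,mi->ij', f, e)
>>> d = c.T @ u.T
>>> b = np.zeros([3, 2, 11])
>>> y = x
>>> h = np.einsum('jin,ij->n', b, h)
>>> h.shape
(11,)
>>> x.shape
(2, 2)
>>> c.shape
(7, 31, 13)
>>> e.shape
(2, 13)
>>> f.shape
(13, 31)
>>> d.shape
(13, 31, 11)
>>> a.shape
(2, 2)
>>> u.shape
(11, 7)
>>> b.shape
(3, 2, 11)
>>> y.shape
(2, 2)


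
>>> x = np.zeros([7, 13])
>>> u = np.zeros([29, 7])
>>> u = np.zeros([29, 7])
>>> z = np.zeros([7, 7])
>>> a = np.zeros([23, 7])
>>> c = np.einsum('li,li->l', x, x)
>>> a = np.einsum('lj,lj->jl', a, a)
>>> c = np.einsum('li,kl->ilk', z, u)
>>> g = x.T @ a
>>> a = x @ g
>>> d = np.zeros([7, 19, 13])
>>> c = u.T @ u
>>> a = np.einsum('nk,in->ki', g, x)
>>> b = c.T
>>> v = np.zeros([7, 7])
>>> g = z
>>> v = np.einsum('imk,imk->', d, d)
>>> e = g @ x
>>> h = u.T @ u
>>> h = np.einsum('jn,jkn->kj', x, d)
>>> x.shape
(7, 13)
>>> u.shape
(29, 7)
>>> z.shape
(7, 7)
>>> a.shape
(23, 7)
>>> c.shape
(7, 7)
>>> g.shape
(7, 7)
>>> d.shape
(7, 19, 13)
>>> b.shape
(7, 7)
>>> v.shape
()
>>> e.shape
(7, 13)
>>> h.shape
(19, 7)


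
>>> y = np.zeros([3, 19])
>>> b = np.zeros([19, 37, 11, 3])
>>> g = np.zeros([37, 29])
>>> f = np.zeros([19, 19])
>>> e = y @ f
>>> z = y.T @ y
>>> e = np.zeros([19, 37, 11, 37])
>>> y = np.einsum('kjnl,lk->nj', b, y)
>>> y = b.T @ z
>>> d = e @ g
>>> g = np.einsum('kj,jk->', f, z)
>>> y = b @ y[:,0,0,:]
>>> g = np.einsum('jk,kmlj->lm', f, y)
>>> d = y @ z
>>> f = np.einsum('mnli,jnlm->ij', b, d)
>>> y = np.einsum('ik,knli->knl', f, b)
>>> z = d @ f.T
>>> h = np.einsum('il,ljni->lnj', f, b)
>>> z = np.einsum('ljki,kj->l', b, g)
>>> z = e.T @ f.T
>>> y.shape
(19, 37, 11)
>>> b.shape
(19, 37, 11, 3)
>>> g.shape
(11, 37)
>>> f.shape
(3, 19)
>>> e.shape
(19, 37, 11, 37)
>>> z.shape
(37, 11, 37, 3)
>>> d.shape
(19, 37, 11, 19)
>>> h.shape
(19, 11, 37)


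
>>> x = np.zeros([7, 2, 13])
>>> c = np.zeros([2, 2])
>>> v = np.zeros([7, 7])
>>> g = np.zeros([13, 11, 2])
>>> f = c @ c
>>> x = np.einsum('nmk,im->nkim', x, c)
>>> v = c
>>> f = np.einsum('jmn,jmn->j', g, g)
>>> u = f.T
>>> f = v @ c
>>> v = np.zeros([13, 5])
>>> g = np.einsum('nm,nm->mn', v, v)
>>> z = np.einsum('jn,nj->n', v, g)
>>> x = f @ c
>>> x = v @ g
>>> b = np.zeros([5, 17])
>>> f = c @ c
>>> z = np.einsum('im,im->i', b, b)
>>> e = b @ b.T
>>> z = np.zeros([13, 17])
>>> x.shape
(13, 13)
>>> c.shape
(2, 2)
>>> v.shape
(13, 5)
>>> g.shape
(5, 13)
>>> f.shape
(2, 2)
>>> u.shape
(13,)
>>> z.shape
(13, 17)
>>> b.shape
(5, 17)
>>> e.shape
(5, 5)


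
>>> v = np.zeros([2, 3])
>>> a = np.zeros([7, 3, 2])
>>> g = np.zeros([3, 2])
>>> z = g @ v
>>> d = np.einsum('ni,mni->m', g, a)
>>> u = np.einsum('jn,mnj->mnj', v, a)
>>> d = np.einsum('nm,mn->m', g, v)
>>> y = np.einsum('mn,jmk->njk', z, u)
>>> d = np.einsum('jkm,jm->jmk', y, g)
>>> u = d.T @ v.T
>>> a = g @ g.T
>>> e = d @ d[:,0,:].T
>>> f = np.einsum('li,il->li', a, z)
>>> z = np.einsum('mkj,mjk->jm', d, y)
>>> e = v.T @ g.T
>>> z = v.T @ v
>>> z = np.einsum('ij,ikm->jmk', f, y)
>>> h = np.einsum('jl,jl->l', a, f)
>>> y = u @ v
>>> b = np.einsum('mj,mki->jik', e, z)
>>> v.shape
(2, 3)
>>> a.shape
(3, 3)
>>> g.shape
(3, 2)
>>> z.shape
(3, 2, 7)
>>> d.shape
(3, 2, 7)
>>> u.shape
(7, 2, 2)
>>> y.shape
(7, 2, 3)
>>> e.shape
(3, 3)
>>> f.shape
(3, 3)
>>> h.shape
(3,)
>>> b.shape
(3, 7, 2)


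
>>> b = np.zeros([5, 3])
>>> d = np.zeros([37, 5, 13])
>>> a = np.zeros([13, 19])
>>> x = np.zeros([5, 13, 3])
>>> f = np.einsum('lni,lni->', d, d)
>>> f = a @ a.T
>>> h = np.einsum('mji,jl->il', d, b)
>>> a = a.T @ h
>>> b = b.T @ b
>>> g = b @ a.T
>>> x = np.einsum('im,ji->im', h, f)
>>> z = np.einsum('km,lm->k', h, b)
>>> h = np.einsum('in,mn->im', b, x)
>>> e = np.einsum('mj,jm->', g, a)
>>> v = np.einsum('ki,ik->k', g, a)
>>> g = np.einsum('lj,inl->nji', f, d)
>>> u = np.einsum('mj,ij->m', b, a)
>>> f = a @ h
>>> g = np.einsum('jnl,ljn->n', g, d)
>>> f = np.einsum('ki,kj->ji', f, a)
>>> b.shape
(3, 3)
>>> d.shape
(37, 5, 13)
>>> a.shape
(19, 3)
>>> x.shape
(13, 3)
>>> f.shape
(3, 13)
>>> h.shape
(3, 13)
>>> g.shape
(13,)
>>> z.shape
(13,)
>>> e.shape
()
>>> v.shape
(3,)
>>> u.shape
(3,)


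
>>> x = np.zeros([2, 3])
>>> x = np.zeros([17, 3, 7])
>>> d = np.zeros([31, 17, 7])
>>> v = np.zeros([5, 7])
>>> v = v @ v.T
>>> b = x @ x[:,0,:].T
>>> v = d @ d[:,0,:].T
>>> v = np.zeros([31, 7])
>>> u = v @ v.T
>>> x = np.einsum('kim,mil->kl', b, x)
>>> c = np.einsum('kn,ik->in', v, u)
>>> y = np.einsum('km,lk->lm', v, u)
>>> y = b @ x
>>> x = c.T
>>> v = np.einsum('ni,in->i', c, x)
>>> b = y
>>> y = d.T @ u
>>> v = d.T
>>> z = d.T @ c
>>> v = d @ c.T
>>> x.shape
(7, 31)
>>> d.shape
(31, 17, 7)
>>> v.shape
(31, 17, 31)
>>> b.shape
(17, 3, 7)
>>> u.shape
(31, 31)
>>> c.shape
(31, 7)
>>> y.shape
(7, 17, 31)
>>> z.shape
(7, 17, 7)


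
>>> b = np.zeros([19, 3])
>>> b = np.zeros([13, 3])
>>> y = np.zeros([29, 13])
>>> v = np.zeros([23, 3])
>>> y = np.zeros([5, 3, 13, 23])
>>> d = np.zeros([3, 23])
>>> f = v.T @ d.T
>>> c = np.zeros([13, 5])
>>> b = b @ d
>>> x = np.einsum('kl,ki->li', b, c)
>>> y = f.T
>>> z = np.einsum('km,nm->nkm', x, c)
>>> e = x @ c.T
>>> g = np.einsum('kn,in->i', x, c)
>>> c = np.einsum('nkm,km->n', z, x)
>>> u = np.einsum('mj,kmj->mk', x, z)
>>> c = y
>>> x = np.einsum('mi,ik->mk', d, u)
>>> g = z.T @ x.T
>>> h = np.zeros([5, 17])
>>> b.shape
(13, 23)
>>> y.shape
(3, 3)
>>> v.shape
(23, 3)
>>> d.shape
(3, 23)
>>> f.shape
(3, 3)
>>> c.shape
(3, 3)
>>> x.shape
(3, 13)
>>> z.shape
(13, 23, 5)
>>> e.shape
(23, 13)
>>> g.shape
(5, 23, 3)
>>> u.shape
(23, 13)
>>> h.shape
(5, 17)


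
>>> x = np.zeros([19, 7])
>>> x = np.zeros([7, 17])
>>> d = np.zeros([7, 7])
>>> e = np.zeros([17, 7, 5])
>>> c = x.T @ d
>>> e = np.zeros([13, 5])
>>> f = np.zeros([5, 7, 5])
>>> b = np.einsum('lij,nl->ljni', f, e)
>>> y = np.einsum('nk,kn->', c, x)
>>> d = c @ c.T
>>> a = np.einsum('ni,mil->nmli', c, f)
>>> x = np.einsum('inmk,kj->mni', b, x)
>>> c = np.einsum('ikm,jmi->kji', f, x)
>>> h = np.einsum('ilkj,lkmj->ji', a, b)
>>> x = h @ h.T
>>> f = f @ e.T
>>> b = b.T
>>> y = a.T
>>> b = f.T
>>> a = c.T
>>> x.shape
(7, 7)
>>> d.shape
(17, 17)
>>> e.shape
(13, 5)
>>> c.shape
(7, 13, 5)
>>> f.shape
(5, 7, 13)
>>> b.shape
(13, 7, 5)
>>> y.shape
(7, 5, 5, 17)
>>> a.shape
(5, 13, 7)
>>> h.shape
(7, 17)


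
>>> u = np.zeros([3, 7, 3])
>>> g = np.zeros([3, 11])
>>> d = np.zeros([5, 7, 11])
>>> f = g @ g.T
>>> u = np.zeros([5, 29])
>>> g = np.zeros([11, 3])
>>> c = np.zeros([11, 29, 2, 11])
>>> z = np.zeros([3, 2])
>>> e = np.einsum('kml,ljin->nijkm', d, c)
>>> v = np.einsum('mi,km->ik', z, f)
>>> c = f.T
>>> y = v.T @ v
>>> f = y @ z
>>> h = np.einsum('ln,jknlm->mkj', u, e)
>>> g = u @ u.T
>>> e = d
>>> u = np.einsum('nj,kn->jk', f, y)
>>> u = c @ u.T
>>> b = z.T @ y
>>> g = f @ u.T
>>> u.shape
(3, 2)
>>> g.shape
(3, 3)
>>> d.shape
(5, 7, 11)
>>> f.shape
(3, 2)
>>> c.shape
(3, 3)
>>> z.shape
(3, 2)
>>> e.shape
(5, 7, 11)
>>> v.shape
(2, 3)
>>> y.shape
(3, 3)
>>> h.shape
(7, 2, 11)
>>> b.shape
(2, 3)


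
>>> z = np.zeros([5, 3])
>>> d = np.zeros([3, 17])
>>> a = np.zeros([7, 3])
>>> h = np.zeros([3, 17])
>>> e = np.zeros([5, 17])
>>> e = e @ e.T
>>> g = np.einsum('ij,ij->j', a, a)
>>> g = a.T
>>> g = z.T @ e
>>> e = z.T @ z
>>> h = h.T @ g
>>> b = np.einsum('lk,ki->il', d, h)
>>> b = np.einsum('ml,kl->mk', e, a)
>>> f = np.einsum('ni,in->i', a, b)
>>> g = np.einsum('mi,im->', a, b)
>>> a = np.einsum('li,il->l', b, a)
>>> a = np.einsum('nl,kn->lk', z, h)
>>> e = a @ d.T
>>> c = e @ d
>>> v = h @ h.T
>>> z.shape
(5, 3)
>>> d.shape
(3, 17)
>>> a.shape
(3, 17)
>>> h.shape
(17, 5)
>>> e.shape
(3, 3)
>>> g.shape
()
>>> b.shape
(3, 7)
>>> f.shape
(3,)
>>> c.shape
(3, 17)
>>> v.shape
(17, 17)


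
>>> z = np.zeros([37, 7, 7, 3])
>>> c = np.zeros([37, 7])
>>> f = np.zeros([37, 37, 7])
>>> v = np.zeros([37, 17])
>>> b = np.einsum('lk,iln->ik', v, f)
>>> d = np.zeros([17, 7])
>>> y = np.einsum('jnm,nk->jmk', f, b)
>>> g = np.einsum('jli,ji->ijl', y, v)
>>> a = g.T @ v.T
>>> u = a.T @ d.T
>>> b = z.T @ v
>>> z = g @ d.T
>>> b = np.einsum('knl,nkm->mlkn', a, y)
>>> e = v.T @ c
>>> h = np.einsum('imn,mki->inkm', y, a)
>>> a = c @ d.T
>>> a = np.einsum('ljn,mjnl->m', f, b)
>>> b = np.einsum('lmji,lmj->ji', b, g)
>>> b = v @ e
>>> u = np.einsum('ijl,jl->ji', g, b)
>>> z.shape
(17, 37, 17)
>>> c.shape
(37, 7)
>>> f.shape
(37, 37, 7)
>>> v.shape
(37, 17)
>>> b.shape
(37, 7)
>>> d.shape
(17, 7)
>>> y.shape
(37, 7, 17)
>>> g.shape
(17, 37, 7)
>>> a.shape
(17,)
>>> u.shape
(37, 17)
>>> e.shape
(17, 7)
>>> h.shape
(37, 17, 37, 7)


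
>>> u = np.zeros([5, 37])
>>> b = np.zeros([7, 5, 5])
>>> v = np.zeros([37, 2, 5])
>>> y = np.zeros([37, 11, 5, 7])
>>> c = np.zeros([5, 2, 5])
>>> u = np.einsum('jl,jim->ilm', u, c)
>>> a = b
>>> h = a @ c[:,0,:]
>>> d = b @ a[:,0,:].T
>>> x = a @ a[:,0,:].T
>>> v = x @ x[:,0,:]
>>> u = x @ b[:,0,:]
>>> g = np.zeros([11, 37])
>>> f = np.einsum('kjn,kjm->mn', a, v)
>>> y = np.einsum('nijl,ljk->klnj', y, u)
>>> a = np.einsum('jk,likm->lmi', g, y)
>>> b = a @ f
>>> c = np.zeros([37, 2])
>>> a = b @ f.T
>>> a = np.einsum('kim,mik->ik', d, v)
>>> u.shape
(7, 5, 5)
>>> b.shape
(5, 5, 5)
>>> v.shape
(7, 5, 7)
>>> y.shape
(5, 7, 37, 5)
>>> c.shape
(37, 2)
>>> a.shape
(5, 7)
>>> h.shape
(7, 5, 5)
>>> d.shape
(7, 5, 7)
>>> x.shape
(7, 5, 7)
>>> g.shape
(11, 37)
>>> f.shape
(7, 5)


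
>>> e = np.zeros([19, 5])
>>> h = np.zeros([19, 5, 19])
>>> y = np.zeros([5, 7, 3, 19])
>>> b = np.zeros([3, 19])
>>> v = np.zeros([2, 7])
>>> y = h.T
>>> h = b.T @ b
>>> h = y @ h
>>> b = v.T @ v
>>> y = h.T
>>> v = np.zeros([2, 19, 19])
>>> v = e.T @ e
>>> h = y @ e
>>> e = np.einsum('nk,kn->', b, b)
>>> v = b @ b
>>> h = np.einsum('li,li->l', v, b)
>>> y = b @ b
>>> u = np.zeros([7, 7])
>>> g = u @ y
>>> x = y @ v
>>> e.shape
()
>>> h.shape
(7,)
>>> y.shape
(7, 7)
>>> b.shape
(7, 7)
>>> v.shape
(7, 7)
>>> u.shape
(7, 7)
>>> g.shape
(7, 7)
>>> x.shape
(7, 7)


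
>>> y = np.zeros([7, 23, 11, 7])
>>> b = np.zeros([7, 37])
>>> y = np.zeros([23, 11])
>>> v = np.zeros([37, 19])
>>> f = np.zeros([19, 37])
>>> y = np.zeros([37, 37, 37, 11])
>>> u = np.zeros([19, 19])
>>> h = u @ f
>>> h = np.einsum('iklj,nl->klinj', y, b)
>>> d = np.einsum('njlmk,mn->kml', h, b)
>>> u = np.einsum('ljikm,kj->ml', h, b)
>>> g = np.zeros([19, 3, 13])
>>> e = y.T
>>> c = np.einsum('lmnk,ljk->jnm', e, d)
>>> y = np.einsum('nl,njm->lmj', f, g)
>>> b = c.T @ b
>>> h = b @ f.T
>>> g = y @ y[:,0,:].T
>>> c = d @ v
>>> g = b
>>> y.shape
(37, 13, 3)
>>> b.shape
(37, 37, 37)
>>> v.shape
(37, 19)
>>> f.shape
(19, 37)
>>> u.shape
(11, 37)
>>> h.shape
(37, 37, 19)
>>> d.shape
(11, 7, 37)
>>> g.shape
(37, 37, 37)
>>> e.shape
(11, 37, 37, 37)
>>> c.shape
(11, 7, 19)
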